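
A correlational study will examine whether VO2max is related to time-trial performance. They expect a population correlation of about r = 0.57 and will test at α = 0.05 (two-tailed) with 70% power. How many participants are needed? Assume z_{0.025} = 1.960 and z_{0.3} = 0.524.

Fisher's z: C = ½·ln((1+r)/(1−r)) = ½·ln(3.6512) = 0.6475.
n = ((z_{α/2} + z_β)/C)² + 3.
(1.960 + 0.524) / 0.6475 = 2.484 / 0.6475 = 3.836.
n = 3.836² + 3 = 14.72 + 3 = 17.7.
Round up.

n = 18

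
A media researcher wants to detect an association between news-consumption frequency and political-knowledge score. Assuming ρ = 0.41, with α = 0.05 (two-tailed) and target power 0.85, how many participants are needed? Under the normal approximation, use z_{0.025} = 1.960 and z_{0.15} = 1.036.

n = 51

Fisher's z: C = ½·ln((1+r)/(1−r)) = ½·ln(2.3898) = 0.4356.
n = ((z_{α/2} + z_β)/C)² + 3.
(1.960 + 1.036) / 0.4356 = 2.996 / 0.4356 = 6.878.
n = 6.878² + 3 = 47.31 + 3 = 50.3.
Round up.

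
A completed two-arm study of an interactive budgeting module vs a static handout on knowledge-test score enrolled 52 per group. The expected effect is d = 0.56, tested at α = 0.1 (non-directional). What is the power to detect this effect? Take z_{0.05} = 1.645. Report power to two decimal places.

For two equal groups, power = Φ(d·√(n/2) − z_{α/2}).
d·√(n/2) = 0.56 × √(52/2) = 0.56 × 5.099 = 2.855.
z_β = 2.855 − 1.645 = 1.210.
Power = Φ(1.210) = 0.887.

power ≈ 0.89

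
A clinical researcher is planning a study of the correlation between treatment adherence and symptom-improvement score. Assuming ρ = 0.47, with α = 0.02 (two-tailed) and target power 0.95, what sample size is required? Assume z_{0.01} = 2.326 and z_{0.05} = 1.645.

Fisher's z: C = ½·ln((1+r)/(1−r)) = ½·ln(2.7736) = 0.5101.
n = ((z_{α/2} + z_β)/C)² + 3.
(2.326 + 1.645) / 0.5101 = 3.971 / 0.5101 = 7.785.
n = 7.785² + 3 = 60.60 + 3 = 63.6.
Round up.

n = 64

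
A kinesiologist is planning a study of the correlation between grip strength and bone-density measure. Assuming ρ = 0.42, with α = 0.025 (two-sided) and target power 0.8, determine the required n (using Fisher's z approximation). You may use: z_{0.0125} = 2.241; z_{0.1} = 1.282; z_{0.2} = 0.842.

Fisher's z: C = ½·ln((1+r)/(1−r)) = ½·ln(2.4483) = 0.4477.
n = ((z_{α/2} + z_β)/C)² + 3.
(2.241 + 0.842) / 0.4477 = 3.083 / 0.4477 = 6.886.
n = 6.886² + 3 = 47.42 + 3 = 50.4.
Round up.

n = 51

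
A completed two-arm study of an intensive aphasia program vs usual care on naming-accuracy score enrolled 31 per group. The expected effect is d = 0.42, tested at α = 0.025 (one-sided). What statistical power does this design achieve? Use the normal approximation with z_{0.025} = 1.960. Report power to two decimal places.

For two equal groups, power = Φ(d·√(n/2) − z_{α}).
d·√(n/2) = 0.42 × √(31/2) = 0.42 × 3.937 = 1.654.
z_β = 1.654 − 1.960 = -0.306.
Power = Φ(-0.306) = 0.380.

power ≈ 0.38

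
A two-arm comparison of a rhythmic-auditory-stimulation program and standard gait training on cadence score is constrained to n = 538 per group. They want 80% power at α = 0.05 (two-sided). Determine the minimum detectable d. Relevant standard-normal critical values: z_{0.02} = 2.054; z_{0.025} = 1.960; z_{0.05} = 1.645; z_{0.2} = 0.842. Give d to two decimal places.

For two independent groups of n = 538 each: d_min = (z_{α/2} + z_β)·√(2/n).
z-sum = 1.960 + 0.842 = 2.802.
d_min = 2.802 × √(2/538) = 2.802 × 0.0610 = 0.171.

d_min ≈ 0.17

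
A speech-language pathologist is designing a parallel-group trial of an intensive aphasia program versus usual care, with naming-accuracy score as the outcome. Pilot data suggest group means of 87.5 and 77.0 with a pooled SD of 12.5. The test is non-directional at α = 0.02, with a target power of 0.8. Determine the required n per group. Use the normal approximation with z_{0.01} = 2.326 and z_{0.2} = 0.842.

n = 29 per group

Cohen's d = |M₁ − M₂| / SD_pooled = |87.5 − 77.0| / 12.5 = 10.5 / 12.5 = 0.840.
For two independent groups with equal n: n = 2·((z_{α/2} + z_β) / d)².
z_{α/2} + z_β = 2.326 + 0.842 = 3.168.
n = 2 × (3.168 / 0.840)² = 2 × 3.771² = 2 × 14.22 = 28.4.
Round up to the next whole participant.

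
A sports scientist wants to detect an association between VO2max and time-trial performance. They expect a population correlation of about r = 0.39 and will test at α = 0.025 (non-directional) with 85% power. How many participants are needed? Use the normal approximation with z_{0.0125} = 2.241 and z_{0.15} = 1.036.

Fisher's z: C = ½·ln((1+r)/(1−r)) = ½·ln(2.2787) = 0.4118.
n = ((z_{α/2} + z_β)/C)² + 3.
(2.241 + 1.036) / 0.4118 = 3.277 / 0.4118 = 7.958.
n = 7.958² + 3 = 63.33 + 3 = 66.3.
Round up.

n = 67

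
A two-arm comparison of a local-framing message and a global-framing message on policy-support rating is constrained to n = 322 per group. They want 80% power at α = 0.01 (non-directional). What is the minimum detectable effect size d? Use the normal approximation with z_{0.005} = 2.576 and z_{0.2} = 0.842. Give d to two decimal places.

d_min ≈ 0.27

For two independent groups of n = 322 each: d_min = (z_{α/2} + z_β)·√(2/n).
z-sum = 2.576 + 0.842 = 3.418.
d_min = 3.418 × √(2/322) = 3.418 × 0.0788 = 0.269.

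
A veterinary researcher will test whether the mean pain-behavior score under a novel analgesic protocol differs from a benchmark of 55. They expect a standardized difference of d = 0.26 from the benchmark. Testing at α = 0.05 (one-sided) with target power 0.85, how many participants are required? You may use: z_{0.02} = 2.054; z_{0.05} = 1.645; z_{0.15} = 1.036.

n = 107

For a one-sample test: n = ((z_{α} + z_β) / d)².
z_{α} + z_β = 1.645 + 1.036 = 2.681.
n = (2.681 / 0.26)² = 10.312² = 106.33.
Round up.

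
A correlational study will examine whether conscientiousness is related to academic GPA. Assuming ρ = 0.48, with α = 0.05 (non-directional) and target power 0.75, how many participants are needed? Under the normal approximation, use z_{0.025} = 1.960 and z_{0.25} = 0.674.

n = 29

Fisher's z: C = ½·ln((1+r)/(1−r)) = ½·ln(2.8462) = 0.5230.
n = ((z_{α/2} + z_β)/C)² + 3.
(1.960 + 0.674) / 0.5230 = 2.634 / 0.5230 = 5.036.
n = 5.036² + 3 = 25.36 + 3 = 28.4.
Round up.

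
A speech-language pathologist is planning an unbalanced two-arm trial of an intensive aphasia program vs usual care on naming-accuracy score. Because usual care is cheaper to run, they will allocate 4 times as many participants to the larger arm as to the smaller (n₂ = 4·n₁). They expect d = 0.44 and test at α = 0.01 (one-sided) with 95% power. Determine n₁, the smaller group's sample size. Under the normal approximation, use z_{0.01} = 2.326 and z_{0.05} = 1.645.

With allocation ratio k = n₂/n₁ = 4, Var(x̄₁−x̄₂) = σ²(1/n₁ + 1/(k·n₁)) = σ²·(k+1)/(k·n₁).
So n₁ = (1 + 1/k)·((z_{α} + z_β)/d)² = 1.250 × (3.971/0.44)².
n₁ = 1.250 × 81.45 = 101.8.
Round up: n₁ = 102, giving n₂ = 4 × 102 = 408.

n₁ = 102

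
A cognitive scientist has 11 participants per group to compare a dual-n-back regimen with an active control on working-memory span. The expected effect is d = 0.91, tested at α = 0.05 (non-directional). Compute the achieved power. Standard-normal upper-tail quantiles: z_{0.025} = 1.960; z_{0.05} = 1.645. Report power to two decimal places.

For two equal groups, power = Φ(d·√(n/2) − z_{α/2}).
d·√(n/2) = 0.91 × √(11/2) = 0.91 × 2.345 = 2.134.
z_β = 2.134 − 1.960 = 0.174.
Power = Φ(0.174) = 0.569.

power ≈ 0.57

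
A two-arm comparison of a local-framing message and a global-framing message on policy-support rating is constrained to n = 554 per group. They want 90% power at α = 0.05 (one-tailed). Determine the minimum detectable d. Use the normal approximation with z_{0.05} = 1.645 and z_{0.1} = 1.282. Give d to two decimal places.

d_min ≈ 0.18

For two independent groups of n = 554 each: d_min = (z_{α} + z_β)·√(2/n).
z-sum = 1.645 + 1.282 = 2.927.
d_min = 2.927 × √(2/554) = 2.927 × 0.0601 = 0.176.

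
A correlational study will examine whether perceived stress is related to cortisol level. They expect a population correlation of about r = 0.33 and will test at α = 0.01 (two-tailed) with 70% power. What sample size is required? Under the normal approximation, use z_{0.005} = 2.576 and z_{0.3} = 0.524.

n = 85

Fisher's z: C = ½·ln((1+r)/(1−r)) = ½·ln(1.9851) = 0.3428.
n = ((z_{α/2} + z_β)/C)² + 3.
(2.576 + 0.524) / 0.3428 = 3.100 / 0.3428 = 9.043.
n = 9.043² + 3 = 81.78 + 3 = 84.8.
Round up.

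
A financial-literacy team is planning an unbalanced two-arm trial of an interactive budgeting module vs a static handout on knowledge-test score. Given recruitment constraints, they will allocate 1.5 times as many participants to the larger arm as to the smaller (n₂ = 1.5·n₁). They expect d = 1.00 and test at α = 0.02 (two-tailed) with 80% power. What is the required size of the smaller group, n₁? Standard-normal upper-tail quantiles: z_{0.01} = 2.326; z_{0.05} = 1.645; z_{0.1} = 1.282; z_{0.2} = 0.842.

With allocation ratio k = n₂/n₁ = 1.5, Var(x̄₁−x̄₂) = σ²(1/n₁ + 1/(k·n₁)) = σ²·(k+1)/(k·n₁).
So n₁ = (1 + 1/k)·((z_{α/2} + z_β)/d)² = 1.667 × (3.168/1.00)².
n₁ = 1.667 × 10.04 = 16.7.
Round up: n₁ = 17, giving n₂ = ⌈1.5 × 17⌉ = ⌈25.5⌉ = 26.

n₁ = 17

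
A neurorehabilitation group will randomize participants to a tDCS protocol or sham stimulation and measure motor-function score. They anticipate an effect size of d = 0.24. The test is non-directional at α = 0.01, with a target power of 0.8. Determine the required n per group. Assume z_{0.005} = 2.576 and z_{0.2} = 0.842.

n = 406 per group

For two independent groups with equal n: n = 2·((z_{α/2} + z_β) / d)².
z_{α/2} + z_β = 2.576 + 0.842 = 3.418.
n = 2 × (3.418 / 0.24)² = 2 × 14.242² = 2 × 202.83 = 405.7.
Round up to the next whole participant.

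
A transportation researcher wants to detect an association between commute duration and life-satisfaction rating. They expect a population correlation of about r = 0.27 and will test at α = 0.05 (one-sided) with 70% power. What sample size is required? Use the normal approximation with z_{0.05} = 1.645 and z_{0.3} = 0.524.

n = 65

Fisher's z: C = ½·ln((1+r)/(1−r)) = ½·ln(1.7397) = 0.2769.
n = ((z_{α} + z_β)/C)² + 3.
(1.645 + 0.524) / 0.2769 = 2.169 / 0.2769 = 7.833.
n = 7.833² + 3 = 61.36 + 3 = 64.4.
Round up.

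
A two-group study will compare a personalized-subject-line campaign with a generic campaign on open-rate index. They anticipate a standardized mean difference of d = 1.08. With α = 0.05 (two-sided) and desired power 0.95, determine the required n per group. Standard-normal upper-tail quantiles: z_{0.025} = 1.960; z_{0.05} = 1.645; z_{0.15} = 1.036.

n = 23 per group

For two independent groups with equal n: n = 2·((z_{α/2} + z_β) / d)².
z_{α/2} + z_β = 1.960 + 1.645 = 3.605.
n = 2 × (3.605 / 1.08)² = 2 × 3.338² = 2 × 11.14 = 22.3.
Round up to the next whole participant.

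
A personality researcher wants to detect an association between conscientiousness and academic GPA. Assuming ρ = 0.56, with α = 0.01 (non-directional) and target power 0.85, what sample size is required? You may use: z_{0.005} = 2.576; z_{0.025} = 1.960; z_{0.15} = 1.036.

Fisher's z: C = ½·ln((1+r)/(1−r)) = ½·ln(3.5455) = 0.6328.
n = ((z_{α/2} + z_β)/C)² + 3.
(2.576 + 1.036) / 0.6328 = 3.612 / 0.6328 = 5.708.
n = 5.708² + 3 = 32.58 + 3 = 35.6.
Round up.

n = 36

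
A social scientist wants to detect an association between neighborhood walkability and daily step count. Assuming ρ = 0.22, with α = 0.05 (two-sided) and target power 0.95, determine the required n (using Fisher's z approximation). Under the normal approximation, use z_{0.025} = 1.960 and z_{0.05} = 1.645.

n = 263

Fisher's z: C = ½·ln((1+r)/(1−r)) = ½·ln(1.5641) = 0.2237.
n = ((z_{α/2} + z_β)/C)² + 3.
(1.960 + 1.645) / 0.2237 = 3.605 / 0.2237 = 16.115.
n = 16.115² + 3 = 259.70 + 3 = 262.7.
Round up.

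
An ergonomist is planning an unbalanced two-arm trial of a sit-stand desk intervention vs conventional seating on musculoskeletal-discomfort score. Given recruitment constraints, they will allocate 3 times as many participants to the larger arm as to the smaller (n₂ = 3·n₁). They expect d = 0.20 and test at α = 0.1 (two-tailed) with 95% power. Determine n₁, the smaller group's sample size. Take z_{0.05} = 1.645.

n₁ = 361

With allocation ratio k = n₂/n₁ = 3, Var(x̄₁−x̄₂) = σ²(1/n₁ + 1/(k·n₁)) = σ²·(k+1)/(k·n₁).
So n₁ = (1 + 1/k)·((z_{α/2} + z_β)/d)² = 1.333 × (3.290/0.20)².
n₁ = 1.333 × 270.60 = 360.8.
Round up: n₁ = 361, giving n₂ = 3 × 361 = 1083.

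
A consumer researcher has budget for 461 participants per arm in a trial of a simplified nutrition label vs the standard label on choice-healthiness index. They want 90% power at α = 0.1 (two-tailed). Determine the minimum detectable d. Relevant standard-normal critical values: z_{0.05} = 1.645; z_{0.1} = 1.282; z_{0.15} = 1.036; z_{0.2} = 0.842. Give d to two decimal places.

For two independent groups of n = 461 each: d_min = (z_{α/2} + z_β)·√(2/n).
z-sum = 1.645 + 1.282 = 2.927.
d_min = 2.927 × √(2/461) = 2.927 × 0.0659 = 0.193.

d_min ≈ 0.19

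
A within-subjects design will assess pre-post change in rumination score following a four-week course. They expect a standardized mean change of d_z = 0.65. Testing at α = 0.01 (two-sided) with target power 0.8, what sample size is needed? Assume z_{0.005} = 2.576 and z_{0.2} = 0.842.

n = 28 pairs

For a paired (one-sample on differences) test: n = ((z_{α/2} + z_β) / d)².
z_{α/2} + z_β = 2.576 + 0.842 = 3.418.
n = (3.418 / 0.65)² = 5.258² = 27.65.
Round up.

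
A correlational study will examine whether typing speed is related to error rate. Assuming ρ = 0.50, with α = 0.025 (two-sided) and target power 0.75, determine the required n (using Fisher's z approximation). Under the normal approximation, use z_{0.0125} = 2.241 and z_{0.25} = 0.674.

Fisher's z: C = ½·ln((1+r)/(1−r)) = ½·ln(3.0000) = 0.5493.
n = ((z_{α/2} + z_β)/C)² + 3.
(2.241 + 0.674) / 0.5493 = 2.915 / 0.5493 = 5.307.
n = 5.307² + 3 = 28.16 + 3 = 31.2.
Round up.

n = 32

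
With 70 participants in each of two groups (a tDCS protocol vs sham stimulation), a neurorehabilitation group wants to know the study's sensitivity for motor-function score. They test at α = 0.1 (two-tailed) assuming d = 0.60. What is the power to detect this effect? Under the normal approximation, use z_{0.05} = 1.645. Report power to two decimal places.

power ≈ 0.97

For two equal groups, power = Φ(d·√(n/2) − z_{α/2}).
d·√(n/2) = 0.60 × √(70/2) = 0.60 × 5.916 = 3.550.
z_β = 3.550 − 1.645 = 1.905.
Power = Φ(1.905) = 0.972.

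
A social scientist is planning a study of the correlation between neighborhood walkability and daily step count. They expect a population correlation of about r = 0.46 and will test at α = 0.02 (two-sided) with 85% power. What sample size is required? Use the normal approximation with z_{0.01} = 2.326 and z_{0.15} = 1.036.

Fisher's z: C = ½·ln((1+r)/(1−r)) = ½·ln(2.7037) = 0.4973.
n = ((z_{α/2} + z_β)/C)² + 3.
(2.326 + 1.036) / 0.4973 = 3.362 / 0.4973 = 6.761.
n = 6.761² + 3 = 45.70 + 3 = 48.7.
Round up.

n = 49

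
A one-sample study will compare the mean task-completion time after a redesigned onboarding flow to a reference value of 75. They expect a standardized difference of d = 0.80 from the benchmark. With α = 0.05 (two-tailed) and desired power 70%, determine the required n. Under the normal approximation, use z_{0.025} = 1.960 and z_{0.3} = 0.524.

For a one-sample test: n = ((z_{α/2} + z_β) / d)².
z_{α/2} + z_β = 1.960 + 0.524 = 2.484.
n = (2.484 / 0.80)² = 3.105² = 9.64.
Round up.

n = 10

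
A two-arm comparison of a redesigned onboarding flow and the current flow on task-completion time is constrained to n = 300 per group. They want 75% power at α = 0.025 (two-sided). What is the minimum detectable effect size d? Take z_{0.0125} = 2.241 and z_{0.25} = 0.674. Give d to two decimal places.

For two independent groups of n = 300 each: d_min = (z_{α/2} + z_β)·√(2/n).
z-sum = 2.241 + 0.674 = 2.915.
d_min = 2.915 × √(2/300) = 2.915 × 0.0816 = 0.238.

d_min ≈ 0.24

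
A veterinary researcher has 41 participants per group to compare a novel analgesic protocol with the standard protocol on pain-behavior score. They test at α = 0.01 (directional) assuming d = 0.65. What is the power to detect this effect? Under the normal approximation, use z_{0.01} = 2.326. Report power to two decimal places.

For two equal groups, power = Φ(d·√(n/2) − z_{α}).
d·√(n/2) = 0.65 × √(41/2) = 0.65 × 4.528 = 2.943.
z_β = 2.943 − 2.326 = 0.617.
Power = Φ(0.617) = 0.731.

power ≈ 0.73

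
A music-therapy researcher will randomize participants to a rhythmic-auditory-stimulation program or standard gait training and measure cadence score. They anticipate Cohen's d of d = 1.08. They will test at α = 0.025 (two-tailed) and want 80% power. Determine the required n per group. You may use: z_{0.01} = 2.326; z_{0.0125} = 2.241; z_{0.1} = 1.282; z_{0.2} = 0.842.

n = 17 per group

For two independent groups with equal n: n = 2·((z_{α/2} + z_β) / d)².
z_{α/2} + z_β = 2.241 + 0.842 = 3.083.
n = 2 × (3.083 / 1.08)² = 2 × 2.855² = 2 × 8.15 = 16.3.
Round up to the next whole participant.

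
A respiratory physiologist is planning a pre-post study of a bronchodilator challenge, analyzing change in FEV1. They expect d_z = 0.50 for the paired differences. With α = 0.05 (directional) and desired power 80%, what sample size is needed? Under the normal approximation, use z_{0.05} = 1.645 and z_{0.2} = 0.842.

n = 25 pairs

For a paired (one-sample on differences) test: n = ((z_{α} + z_β) / d)².
z_{α} + z_β = 1.645 + 0.842 = 2.487.
n = (2.487 / 0.50)² = 4.974² = 24.74.
Round up.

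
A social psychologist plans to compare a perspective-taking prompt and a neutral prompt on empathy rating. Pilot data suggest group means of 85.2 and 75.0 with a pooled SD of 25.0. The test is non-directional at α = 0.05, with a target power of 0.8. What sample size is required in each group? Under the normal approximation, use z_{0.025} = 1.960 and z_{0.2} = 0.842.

Cohen's d = |M₁ − M₂| / SD_pooled = |85.2 − 75.0| / 25.0 = 10.2 / 25.0 = 0.408.
For two independent groups with equal n: n = 2·((z_{α/2} + z_β) / d)².
z_{α/2} + z_β = 1.960 + 0.842 = 2.802.
n = 2 × (2.802 / 0.408)² = 2 × 6.868² = 2 × 47.16 = 94.3.
Round up to the next whole participant.

n = 95 per group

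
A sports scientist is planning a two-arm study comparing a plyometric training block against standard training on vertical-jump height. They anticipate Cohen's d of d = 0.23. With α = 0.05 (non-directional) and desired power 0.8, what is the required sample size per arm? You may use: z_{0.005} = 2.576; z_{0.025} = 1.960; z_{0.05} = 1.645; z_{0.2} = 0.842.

For two independent groups with equal n: n = 2·((z_{α/2} + z_β) / d)².
z_{α/2} + z_β = 1.960 + 0.842 = 2.802.
n = 2 × (2.802 / 0.23)² = 2 × 12.183² = 2 × 148.42 = 296.8.
Round up to the next whole participant.

n = 297 per group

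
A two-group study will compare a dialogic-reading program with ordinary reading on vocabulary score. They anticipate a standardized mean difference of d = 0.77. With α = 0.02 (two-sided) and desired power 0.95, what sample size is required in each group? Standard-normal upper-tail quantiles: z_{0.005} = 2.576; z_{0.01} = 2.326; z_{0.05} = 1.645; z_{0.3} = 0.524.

n = 54 per group

For two independent groups with equal n: n = 2·((z_{α/2} + z_β) / d)².
z_{α/2} + z_β = 2.326 + 1.645 = 3.971.
n = 2 × (3.971 / 0.77)² = 2 × 5.157² = 2 × 26.60 = 53.2.
Round up to the next whole participant.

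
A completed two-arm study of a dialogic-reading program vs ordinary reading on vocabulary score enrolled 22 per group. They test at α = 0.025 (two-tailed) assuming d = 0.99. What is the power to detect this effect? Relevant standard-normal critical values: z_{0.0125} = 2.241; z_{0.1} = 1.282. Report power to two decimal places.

power ≈ 0.85

For two equal groups, power = Φ(d·√(n/2) − z_{α/2}).
d·√(n/2) = 0.99 × √(22/2) = 0.99 × 3.317 = 3.283.
z_β = 3.283 − 2.241 = 1.042.
Power = Φ(1.042) = 0.851.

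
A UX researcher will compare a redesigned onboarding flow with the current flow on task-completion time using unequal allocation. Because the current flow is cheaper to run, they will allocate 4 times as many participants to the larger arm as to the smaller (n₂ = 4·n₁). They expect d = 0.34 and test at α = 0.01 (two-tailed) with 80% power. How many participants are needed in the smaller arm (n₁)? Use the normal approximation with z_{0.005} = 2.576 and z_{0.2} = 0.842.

n₁ = 127

With allocation ratio k = n₂/n₁ = 4, Var(x̄₁−x̄₂) = σ²(1/n₁ + 1/(k·n₁)) = σ²·(k+1)/(k·n₁).
So n₁ = (1 + 1/k)·((z_{α/2} + z_β)/d)² = 1.250 × (3.418/0.34)².
n₁ = 1.250 × 101.06 = 126.3.
Round up: n₁ = 127, giving n₂ = 4 × 127 = 508.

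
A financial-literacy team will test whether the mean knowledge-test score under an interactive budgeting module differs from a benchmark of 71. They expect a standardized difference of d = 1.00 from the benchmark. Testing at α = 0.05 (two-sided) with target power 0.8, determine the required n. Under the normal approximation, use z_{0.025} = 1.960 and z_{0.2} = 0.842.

For a one-sample test: n = ((z_{α/2} + z_β) / d)².
z_{α/2} + z_β = 1.960 + 0.842 = 2.802.
n = (2.802 / 1.00)² = 2.802² = 7.85.
Round up.

n = 8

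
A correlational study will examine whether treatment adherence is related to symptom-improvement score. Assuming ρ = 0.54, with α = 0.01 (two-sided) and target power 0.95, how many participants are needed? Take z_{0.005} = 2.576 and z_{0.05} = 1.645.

n = 52

Fisher's z: C = ½·ln((1+r)/(1−r)) = ½·ln(3.3478) = 0.6042.
n = ((z_{α/2} + z_β)/C)² + 3.
(2.576 + 1.645) / 0.6042 = 4.221 / 0.6042 = 6.986.
n = 6.986² + 3 = 48.81 + 3 = 51.8.
Round up.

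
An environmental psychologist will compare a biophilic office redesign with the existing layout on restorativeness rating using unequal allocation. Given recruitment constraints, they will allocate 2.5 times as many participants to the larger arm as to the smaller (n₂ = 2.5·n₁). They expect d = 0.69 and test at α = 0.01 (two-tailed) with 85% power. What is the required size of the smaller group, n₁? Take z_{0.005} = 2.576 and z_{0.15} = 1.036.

With allocation ratio k = n₂/n₁ = 2.5, Var(x̄₁−x̄₂) = σ²(1/n₁ + 1/(k·n₁)) = σ²·(k+1)/(k·n₁).
So n₁ = (1 + 1/k)·((z_{α/2} + z_β)/d)² = 1.400 × (3.612/0.69)².
n₁ = 1.400 × 27.40 = 38.4.
Round up: n₁ = 39, giving n₂ = ⌈2.5 × 39⌉ = ⌈97.5⌉ = 98.

n₁ = 39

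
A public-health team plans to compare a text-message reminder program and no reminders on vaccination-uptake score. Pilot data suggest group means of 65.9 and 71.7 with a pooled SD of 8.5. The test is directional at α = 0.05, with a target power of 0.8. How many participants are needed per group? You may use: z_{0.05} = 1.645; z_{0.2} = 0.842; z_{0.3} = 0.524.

n = 27 per group

Cohen's d = |M₁ − M₂| / SD_pooled = |65.9 − 71.7| / 8.5 = 5.8 / 8.5 = 0.682.
For two independent groups with equal n: n = 2·((z_{α} + z_β) / d)².
z_{α} + z_β = 1.645 + 0.842 = 2.487.
n = 2 × (2.487 / 0.682)² = 2 × 3.647² = 2 × 13.30 = 26.6.
Round up to the next whole participant.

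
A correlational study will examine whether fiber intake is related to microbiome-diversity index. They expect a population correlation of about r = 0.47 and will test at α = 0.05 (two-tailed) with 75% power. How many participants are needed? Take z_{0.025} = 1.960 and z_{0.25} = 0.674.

n = 30

Fisher's z: C = ½·ln((1+r)/(1−r)) = ½·ln(2.7736) = 0.5101.
n = ((z_{α/2} + z_β)/C)² + 3.
(1.960 + 0.674) / 0.5101 = 2.634 / 0.5101 = 5.164.
n = 5.164² + 3 = 26.66 + 3 = 29.7.
Round up.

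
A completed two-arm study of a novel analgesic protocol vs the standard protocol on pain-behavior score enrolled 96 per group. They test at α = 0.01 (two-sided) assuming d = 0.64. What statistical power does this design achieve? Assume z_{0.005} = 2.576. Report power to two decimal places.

power ≈ 0.97

For two equal groups, power = Φ(d·√(n/2) − z_{α/2}).
d·√(n/2) = 0.64 × √(96/2) = 0.64 × 6.928 = 4.434.
z_β = 4.434 − 2.576 = 1.858.
Power = Φ(1.858) = 0.968.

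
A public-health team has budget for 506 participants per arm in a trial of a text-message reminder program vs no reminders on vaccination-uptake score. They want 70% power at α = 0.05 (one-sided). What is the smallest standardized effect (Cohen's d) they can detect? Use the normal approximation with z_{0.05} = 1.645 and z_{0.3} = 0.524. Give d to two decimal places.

For two independent groups of n = 506 each: d_min = (z_{α} + z_β)·√(2/n).
z-sum = 1.645 + 0.524 = 2.169.
d_min = 2.169 × √(2/506) = 2.169 × 0.0629 = 0.136.

d_min ≈ 0.14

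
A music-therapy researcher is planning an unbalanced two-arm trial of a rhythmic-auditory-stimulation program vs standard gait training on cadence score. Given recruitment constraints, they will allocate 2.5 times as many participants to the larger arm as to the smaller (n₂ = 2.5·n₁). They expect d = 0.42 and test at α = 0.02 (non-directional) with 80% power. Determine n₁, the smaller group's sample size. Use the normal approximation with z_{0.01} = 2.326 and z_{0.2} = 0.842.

With allocation ratio k = n₂/n₁ = 2.5, Var(x̄₁−x̄₂) = σ²(1/n₁ + 1/(k·n₁)) = σ²·(k+1)/(k·n₁).
So n₁ = (1 + 1/k)·((z_{α/2} + z_β)/d)² = 1.400 × (3.168/0.42)².
n₁ = 1.400 × 56.89 = 79.7.
Round up: n₁ = 80, giving n₂ = 2.5 × 80 = 200.

n₁ = 80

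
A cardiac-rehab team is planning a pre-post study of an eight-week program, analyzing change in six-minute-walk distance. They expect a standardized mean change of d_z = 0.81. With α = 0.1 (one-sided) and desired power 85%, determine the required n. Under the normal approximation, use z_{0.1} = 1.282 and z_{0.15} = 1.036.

n = 9 pairs

For a paired (one-sample on differences) test: n = ((z_{α} + z_β) / d)².
z_{α} + z_β = 1.282 + 1.036 = 2.318.
n = (2.318 / 0.81)² = 2.862² = 8.19.
Round up.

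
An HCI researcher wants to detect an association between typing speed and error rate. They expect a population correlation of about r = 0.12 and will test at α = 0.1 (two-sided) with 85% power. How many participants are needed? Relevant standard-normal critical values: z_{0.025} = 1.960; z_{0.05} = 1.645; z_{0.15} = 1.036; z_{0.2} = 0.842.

n = 498

Fisher's z: C = ½·ln((1+r)/(1−r)) = ½·ln(1.2727) = 0.1206.
n = ((z_{α/2} + z_β)/C)² + 3.
(1.645 + 1.036) / 0.1206 = 2.681 / 0.1206 = 22.231.
n = 22.231² + 3 = 494.20 + 3 = 497.2.
Round up.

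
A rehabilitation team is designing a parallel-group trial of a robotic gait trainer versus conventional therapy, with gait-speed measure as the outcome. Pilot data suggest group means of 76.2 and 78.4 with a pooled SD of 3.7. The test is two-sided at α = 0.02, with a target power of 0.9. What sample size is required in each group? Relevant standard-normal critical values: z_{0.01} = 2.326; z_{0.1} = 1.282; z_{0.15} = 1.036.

Cohen's d = |M₁ − M₂| / SD_pooled = |76.2 − 78.4| / 3.7 = 2.2 / 3.7 = 0.595.
For two independent groups with equal n: n = 2·((z_{α/2} + z_β) / d)².
z_{α/2} + z_β = 2.326 + 1.282 = 3.608.
n = 2 × (3.608 / 0.595)² = 2 × 6.064² = 2 × 36.77 = 73.5.
Round up to the next whole participant.

n = 74 per group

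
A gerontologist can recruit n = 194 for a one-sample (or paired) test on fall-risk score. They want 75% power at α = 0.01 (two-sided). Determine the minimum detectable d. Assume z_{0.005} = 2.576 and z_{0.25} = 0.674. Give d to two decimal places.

For a single sample (or paired design) of n = 194: d_min = (z_{α/2} + z_β)/√n.
z-sum = 2.576 + 0.674 = 3.250.
d_min = 3.250 / √194 = 3.250 / 13.928 = 0.233.

d_min ≈ 0.23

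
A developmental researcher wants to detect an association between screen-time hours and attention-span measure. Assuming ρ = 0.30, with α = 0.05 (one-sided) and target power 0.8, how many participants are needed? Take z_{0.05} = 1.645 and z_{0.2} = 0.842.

n = 68

Fisher's z: C = ½·ln((1+r)/(1−r)) = ½·ln(1.8571) = 0.3095.
n = ((z_{α} + z_β)/C)² + 3.
(1.645 + 0.842) / 0.3095 = 2.487 / 0.3095 = 8.036.
n = 8.036² + 3 = 64.57 + 3 = 67.6.
Round up.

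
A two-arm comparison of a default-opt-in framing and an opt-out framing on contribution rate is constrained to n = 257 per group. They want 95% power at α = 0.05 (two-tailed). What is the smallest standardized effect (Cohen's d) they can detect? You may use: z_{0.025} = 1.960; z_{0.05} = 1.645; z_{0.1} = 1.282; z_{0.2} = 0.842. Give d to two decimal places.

For two independent groups of n = 257 each: d_min = (z_{α/2} + z_β)·√(2/n).
z-sum = 1.960 + 1.645 = 3.605.
d_min = 3.605 × √(2/257) = 3.605 × 0.0882 = 0.318.

d_min ≈ 0.32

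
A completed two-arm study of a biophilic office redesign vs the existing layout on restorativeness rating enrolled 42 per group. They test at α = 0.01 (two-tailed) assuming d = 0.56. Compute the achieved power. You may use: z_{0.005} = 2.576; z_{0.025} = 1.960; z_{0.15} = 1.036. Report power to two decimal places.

For two equal groups, power = Φ(d·√(n/2) − z_{α/2}).
d·√(n/2) = 0.56 × √(42/2) = 0.56 × 4.583 = 2.566.
z_β = 2.566 − 2.576 = -0.010.
Power = Φ(-0.010) = 0.496.

power ≈ 0.50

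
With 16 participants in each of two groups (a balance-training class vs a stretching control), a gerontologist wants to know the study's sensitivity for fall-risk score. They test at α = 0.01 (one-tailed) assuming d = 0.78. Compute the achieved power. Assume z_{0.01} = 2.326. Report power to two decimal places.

For two equal groups, power = Φ(d·√(n/2) − z_{α}).
d·√(n/2) = 0.78 × √(16/2) = 0.78 × 2.828 = 2.206.
z_β = 2.206 − 2.326 = -0.120.
Power = Φ(-0.120) = 0.452.

power ≈ 0.45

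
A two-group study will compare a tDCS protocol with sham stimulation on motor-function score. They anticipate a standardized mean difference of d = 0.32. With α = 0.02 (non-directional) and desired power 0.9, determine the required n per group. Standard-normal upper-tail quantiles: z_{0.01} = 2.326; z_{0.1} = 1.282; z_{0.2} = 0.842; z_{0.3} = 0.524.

n = 255 per group

For two independent groups with equal n: n = 2·((z_{α/2} + z_β) / d)².
z_{α/2} + z_β = 2.326 + 1.282 = 3.608.
n = 2 × (3.608 / 0.32)² = 2 × 11.275² = 2 × 127.13 = 254.3.
Round up to the next whole participant.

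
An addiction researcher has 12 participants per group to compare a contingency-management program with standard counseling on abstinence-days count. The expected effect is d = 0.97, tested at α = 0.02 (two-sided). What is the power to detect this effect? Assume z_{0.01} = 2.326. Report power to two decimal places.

For two equal groups, power = Φ(d·√(n/2) − z_{α/2}).
d·√(n/2) = 0.97 × √(12/2) = 0.97 × 2.449 = 2.376.
z_β = 2.376 − 2.326 = 0.050.
Power = Φ(0.050) = 0.520.

power ≈ 0.52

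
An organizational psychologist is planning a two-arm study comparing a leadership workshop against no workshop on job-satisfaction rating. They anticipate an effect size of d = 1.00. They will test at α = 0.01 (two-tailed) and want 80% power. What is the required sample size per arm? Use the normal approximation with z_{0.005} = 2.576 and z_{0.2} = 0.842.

n = 24 per group

For two independent groups with equal n: n = 2·((z_{α/2} + z_β) / d)².
z_{α/2} + z_β = 2.576 + 0.842 = 3.418.
n = 2 × (3.418 / 1.00)² = 2 × 3.418² = 2 × 11.68 = 23.4.
Round up to the next whole participant.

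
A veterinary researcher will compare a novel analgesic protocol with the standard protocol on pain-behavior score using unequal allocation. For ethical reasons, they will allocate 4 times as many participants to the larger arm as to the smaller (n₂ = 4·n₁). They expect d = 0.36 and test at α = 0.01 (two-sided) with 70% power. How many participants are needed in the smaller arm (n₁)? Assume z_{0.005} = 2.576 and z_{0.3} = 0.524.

With allocation ratio k = n₂/n₁ = 4, Var(x̄₁−x̄₂) = σ²(1/n₁ + 1/(k·n₁)) = σ²·(k+1)/(k·n₁).
So n₁ = (1 + 1/k)·((z_{α/2} + z_β)/d)² = 1.250 × (3.100/0.36)².
n₁ = 1.250 × 74.15 = 92.7.
Round up: n₁ = 93, giving n₂ = 4 × 93 = 372.

n₁ = 93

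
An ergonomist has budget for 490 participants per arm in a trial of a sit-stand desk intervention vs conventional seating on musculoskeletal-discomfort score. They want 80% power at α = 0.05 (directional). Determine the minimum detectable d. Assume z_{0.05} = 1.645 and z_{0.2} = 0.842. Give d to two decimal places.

For two independent groups of n = 490 each: d_min = (z_{α} + z_β)·√(2/n).
z-sum = 1.645 + 0.842 = 2.487.
d_min = 2.487 × √(2/490) = 2.487 × 0.0639 = 0.159.

d_min ≈ 0.16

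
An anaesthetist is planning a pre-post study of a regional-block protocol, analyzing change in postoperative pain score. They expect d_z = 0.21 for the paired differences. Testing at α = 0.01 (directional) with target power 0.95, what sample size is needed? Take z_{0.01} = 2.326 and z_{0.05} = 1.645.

n = 358 pairs

For a paired (one-sample on differences) test: n = ((z_{α} + z_β) / d)².
z_{α} + z_β = 2.326 + 1.645 = 3.971.
n = (3.971 / 0.21)² = 18.910² = 357.57.
Round up.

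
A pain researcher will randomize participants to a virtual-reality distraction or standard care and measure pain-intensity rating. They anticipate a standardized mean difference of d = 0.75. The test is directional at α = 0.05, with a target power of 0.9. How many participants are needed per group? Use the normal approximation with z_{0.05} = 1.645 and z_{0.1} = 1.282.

n = 31 per group

For two independent groups with equal n: n = 2·((z_{α} + z_β) / d)².
z_{α} + z_β = 1.645 + 1.282 = 2.927.
n = 2 × (2.927 / 0.75)² = 2 × 3.903² = 2 × 15.23 = 30.5.
Round up to the next whole participant.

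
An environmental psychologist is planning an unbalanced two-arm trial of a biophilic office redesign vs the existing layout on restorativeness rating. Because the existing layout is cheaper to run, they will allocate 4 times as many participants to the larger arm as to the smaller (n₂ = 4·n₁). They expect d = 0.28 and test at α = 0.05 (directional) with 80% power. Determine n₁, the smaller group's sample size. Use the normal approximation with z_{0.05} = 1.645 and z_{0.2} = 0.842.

n₁ = 99

With allocation ratio k = n₂/n₁ = 4, Var(x̄₁−x̄₂) = σ²(1/n₁ + 1/(k·n₁)) = σ²·(k+1)/(k·n₁).
So n₁ = (1 + 1/k)·((z_{α} + z_β)/d)² = 1.250 × (2.487/0.28)².
n₁ = 1.250 × 78.89 = 98.6.
Round up: n₁ = 99, giving n₂ = 4 × 99 = 396.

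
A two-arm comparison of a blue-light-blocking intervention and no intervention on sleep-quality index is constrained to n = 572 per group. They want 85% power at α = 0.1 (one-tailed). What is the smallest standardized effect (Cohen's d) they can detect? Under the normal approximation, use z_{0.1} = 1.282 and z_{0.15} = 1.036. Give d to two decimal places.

For two independent groups of n = 572 each: d_min = (z_{α} + z_β)·√(2/n).
z-sum = 1.282 + 1.036 = 2.318.
d_min = 2.318 × √(2/572) = 2.318 × 0.0591 = 0.137.

d_min ≈ 0.14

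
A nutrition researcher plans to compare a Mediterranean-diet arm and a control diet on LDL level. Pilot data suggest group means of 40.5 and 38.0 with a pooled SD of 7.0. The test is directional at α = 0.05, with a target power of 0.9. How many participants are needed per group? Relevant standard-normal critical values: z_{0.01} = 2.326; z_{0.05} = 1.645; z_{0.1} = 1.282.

Cohen's d = |M₁ − M₂| / SD_pooled = |40.5 − 38.0| / 7.0 = 2.5 / 7.0 = 0.357.
For two independent groups with equal n: n = 2·((z_{α} + z_β) / d)².
z_{α} + z_β = 1.645 + 1.282 = 2.927.
n = 2 × (2.927 / 0.357)² = 2 × 8.199² = 2 × 67.22 = 134.4.
Round up to the next whole participant.

n = 135 per group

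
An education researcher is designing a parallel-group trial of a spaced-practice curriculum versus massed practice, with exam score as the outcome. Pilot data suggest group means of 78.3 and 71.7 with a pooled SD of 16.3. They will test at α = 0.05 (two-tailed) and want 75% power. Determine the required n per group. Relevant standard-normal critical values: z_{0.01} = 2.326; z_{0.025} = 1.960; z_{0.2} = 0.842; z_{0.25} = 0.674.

n = 85 per group

Cohen's d = |M₁ − M₂| / SD_pooled = |78.3 − 71.7| / 16.3 = 6.6 / 16.3 = 0.405.
For two independent groups with equal n: n = 2·((z_{α/2} + z_β) / d)².
z_{α/2} + z_β = 1.960 + 0.674 = 2.634.
n = 2 × (2.634 / 0.405)² = 2 × 6.504² = 2 × 42.30 = 84.6.
Round up to the next whole participant.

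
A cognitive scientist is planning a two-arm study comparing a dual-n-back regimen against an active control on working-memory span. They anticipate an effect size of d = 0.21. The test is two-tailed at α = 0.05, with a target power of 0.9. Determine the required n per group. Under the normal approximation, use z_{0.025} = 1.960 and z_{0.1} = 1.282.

n = 477 per group

For two independent groups with equal n: n = 2·((z_{α/2} + z_β) / d)².
z_{α/2} + z_β = 1.960 + 1.282 = 3.242.
n = 2 × (3.242 / 0.21)² = 2 × 15.438² = 2 × 238.33 = 476.7.
Round up to the next whole participant.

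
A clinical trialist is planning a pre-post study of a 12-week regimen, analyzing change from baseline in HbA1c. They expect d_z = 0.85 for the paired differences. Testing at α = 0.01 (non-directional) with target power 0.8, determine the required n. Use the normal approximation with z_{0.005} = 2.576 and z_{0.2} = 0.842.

For a paired (one-sample on differences) test: n = ((z_{α/2} + z_β) / d)².
z_{α/2} + z_β = 2.576 + 0.842 = 3.418.
n = (3.418 / 0.85)² = 4.021² = 16.17.
Round up.

n = 17 pairs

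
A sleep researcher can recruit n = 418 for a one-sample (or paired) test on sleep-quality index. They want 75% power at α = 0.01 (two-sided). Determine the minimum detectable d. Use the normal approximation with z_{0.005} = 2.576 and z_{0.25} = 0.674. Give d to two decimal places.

d_min ≈ 0.16

For a single sample (or paired design) of n = 418: d_min = (z_{α/2} + z_β)/√n.
z-sum = 2.576 + 0.674 = 3.250.
d_min = 3.250 / √418 = 3.250 / 20.445 = 0.159.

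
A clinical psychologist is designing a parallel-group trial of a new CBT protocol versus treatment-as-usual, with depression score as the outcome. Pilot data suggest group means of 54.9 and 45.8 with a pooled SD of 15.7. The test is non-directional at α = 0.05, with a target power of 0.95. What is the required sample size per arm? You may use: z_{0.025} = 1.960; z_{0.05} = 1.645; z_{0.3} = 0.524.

Cohen's d = |M₁ − M₂| / SD_pooled = |54.9 − 45.8| / 15.7 = 9.1 / 15.7 = 0.580.
For two independent groups with equal n: n = 2·((z_{α/2} + z_β) / d)².
z_{α/2} + z_β = 1.960 + 1.645 = 3.605.
n = 2 × (3.605 / 0.580)² = 2 × 6.216² = 2 × 38.63 = 77.3.
Round up to the next whole participant.

n = 78 per group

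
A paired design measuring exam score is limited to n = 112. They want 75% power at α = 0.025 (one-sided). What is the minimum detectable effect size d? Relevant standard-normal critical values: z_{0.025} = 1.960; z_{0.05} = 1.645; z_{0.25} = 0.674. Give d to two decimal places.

d_min ≈ 0.25

For a single sample (or paired design) of n = 112: d_min = (z_{α} + z_β)/√n.
z-sum = 1.960 + 0.674 = 2.634.
d_min = 2.634 / √112 = 2.634 / 10.583 = 0.249.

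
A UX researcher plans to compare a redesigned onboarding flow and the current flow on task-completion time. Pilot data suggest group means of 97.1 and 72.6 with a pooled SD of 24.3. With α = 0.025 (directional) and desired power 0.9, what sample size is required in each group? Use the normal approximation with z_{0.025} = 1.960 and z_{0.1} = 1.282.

Cohen's d = |M₁ − M₂| / SD_pooled = |97.1 − 72.6| / 24.3 = 24.5 / 24.3 = 1.008.
For two independent groups with equal n: n = 2·((z_{α} + z_β) / d)².
z_{α} + z_β = 1.960 + 1.282 = 3.242.
n = 2 × (3.242 / 1.008)² = 2 × 3.216² = 2 × 10.34 = 20.7.
Round up to the next whole participant.

n = 21 per group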